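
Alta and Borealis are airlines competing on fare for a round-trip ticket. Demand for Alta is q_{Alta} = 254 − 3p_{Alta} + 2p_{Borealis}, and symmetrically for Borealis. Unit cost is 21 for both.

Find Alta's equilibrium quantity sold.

Alta's profit: π = (p_{Alta} − 21)(254 − 3p_{Alta} + 2p_{Borealis}).
∂π/∂p_{Alta} = 317 − 6p_{Alta} + 2p_{Borealis} = 0 ⇒ p_{Alta} = 317/6 + (1/3)p_{Borealis}.
Setting p_{Alta} = p_{Borealis} in the reaction function: p_{Alta} = 317/6 + (1/3)p_{Alta}, so p_{Alta} = (317/6) / (2/3) = 79.25.
q_{Alta} = 254 − 3·79.25 + 2·79.25 = 174.75.

174.75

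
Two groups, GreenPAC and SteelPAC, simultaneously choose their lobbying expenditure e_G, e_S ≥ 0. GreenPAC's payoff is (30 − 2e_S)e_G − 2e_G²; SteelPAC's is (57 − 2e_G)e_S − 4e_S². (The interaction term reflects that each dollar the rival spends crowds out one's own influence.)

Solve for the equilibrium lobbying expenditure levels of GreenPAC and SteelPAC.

4.5, 6

Expanding GreenPAC's payoff: 30e_G − 2e_Se_G − 2e_G².
∂π/∂e_G = 30 − 2e_S − 4e_G = 0, so e_G = 7.5 − 0.5e_S.
Likewise for SteelPAC: e_S = 7.125 − 0.25e_G.
Substituting the second reaction function into the first: e_G = 7.5 − 0.5(7.125 − 0.25e_G), which gives 0.875e_G = 3.9375 ⇒ e_G = 4.5.
Then e_S = 7.125 − 0.25·4.5 = 6.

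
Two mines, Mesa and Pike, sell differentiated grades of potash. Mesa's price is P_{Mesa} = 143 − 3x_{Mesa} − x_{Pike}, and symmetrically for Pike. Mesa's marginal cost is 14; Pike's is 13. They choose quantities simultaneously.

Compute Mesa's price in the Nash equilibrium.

Mine Mesa's profit: π = x_{Mesa}(143 − 3x_{Mesa} − x_{Pike}) − 14x_{Mesa}.
∂π/∂x_{Mesa} = 129 − 6x_{Mesa} − x_{Pike} = 0 ⇒ x_{Mesa} = 21.5 − (1/6)x_{Pike}.
Similarly x_{Pike} = 65/3 − (1/6)x_{Mesa}.
Substituting the second reaction function into the first: x_{Mesa} = 21.5 − (1/6)(65/3 − (1/6)x_{Mesa}), which gives (35/36)x_{Mesa} = 161/9 ⇒ x_{Mesa} = 18.4.
Then x_{Pike} = 65/3 − (1/6)·18.4 = 18.6.
P_{Mesa} = 143 − 3·18.4 − 18.6 = 69.2.

69.2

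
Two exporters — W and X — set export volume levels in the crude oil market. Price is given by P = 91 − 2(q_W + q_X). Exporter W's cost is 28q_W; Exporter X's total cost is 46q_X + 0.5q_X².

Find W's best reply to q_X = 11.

Exporter W's profit: π = q_W(91 − 2(q_W + q_X)) − 28q_W.
∂π/∂q_W = 63 − 4q_W − 2q_X = 0, so q_W = 15.75 − 0.5q_X.
At q_X = 11: q_W = 15.75 − 0.5·11 = 10.25.

10.25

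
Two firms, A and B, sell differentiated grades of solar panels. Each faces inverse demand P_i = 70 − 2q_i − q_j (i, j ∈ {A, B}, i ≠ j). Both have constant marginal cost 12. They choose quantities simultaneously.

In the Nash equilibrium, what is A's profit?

269.12

Firm A's profit: π = q_A(70 − 2q_A − q_B) − 12q_A.
∂π/∂q_A = 58 − 4q_A − q_B = 0 ⇒ q_A = 14.5 − 0.25q_B.
The game is symmetric, so in equilibrium q_B = q_A: the reaction function gives 1.25q_A = 14.5, hence q_A = 11.6.
P_A = 70 − 2·11.6 − 11.6 = 35.2.
Profit = (35.2 − 12)·11.6 = 269.12.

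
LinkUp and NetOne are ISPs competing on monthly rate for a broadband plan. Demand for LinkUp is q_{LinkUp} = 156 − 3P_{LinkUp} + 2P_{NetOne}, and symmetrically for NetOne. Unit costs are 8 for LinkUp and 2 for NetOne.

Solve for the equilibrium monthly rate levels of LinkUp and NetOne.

LinkUp's profit: π = (P_{LinkUp} − 8)(156 − 3P_{LinkUp} + 2P_{NetOne}).
∂π/∂P_{LinkUp} = 180 − 6P_{LinkUp} + 2P_{NetOne} = 0 ⇒ P_{LinkUp} = 30 + (1/3)P_{NetOne}.
Similarly P_{NetOne} = 27 + (1/3)P_{LinkUp}.
Substituting the second reaction function into the first: P_{LinkUp} = 30 + (1/3)(27 + (1/3)P_{LinkUp}), which gives (8/9)P_{LinkUp} = 39 ⇒ P_{LinkUp} = 43.875.
Then P_{NetOne} = 27 + (1/3)·43.875 = 41.625.

43.875, 41.625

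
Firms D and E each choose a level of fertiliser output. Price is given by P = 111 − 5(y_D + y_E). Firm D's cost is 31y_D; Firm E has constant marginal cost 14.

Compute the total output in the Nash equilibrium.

Firm D's profit: π = y_D(111 − 5(y_D + y_E)) − 31y_D.
∂π/∂y_D = 80 − 10y_D − 5y_E = 0, so y_D = 8 − 0.5y_E.
By the same steps for E: y_E = 9.7 − 0.5y_D.
Solving the two reaction functions simultaneously: (1 − (−0.5)(−0.5))y_D = 8 − 0.5·9.7, so 0.75y_D = 3.15 and y_D = 4.2.
Then y_E = 9.7 − 0.5·4.2 = 7.6.
Total output: 4.2 + 7.6 = 11.8.

11.8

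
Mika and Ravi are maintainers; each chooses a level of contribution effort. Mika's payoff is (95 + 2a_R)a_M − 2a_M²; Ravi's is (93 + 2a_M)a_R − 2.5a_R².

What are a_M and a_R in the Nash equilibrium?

Expanding Mika's payoff: 95a_M + 2a_Ra_M − 2a_M².
∂π/∂a_M = 95 + 2a_R − 4a_M = 0, so a_M = 23.75 + 0.5a_R.
Likewise for Ravi: a_R = 18.6 + 0.4a_M.
Substituting the second reaction function into the first: a_M = 23.75 + 0.5(18.6 + 0.4a_M), which gives 0.8a_M = 33.05 ⇒ a_M = 41.3125.
Then a_R = 18.6 + 0.4·41.3125 = 35.125.

41.3125, 35.125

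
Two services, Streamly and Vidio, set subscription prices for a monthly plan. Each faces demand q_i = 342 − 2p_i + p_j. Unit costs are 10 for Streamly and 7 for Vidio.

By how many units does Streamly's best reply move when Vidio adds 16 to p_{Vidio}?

4

Streamly's profit: π = (p_{Streamly} − 10)(342 − 2p_{Streamly} + p_{Vidio}).
∂π/∂p_{Streamly} = 362 − 4p_{Streamly} + p_{Vidio} = 0 ⇒ p_{Streamly} = 90.5 + 0.25p_{Vidio}.
The reaction-function slope is 0.25, so a 16-unit rise in p_{Vidio} moves p_{Streamly} by 0.25 × 16 = 4. Streamly's best response rises — the actions are strategic complements.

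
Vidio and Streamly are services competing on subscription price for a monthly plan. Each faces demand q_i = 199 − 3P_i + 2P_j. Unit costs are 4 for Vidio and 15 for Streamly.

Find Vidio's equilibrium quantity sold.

152.4375

Vidio's profit: π = (P_{Vidio} − 4)(199 − 3P_{Vidio} + 2P_{Streamly}).
∂π/∂P_{Vidio} = 211 − 6P_{Vidio} + 2P_{Streamly} = 0 ⇒ P_{Vidio} = 211/6 + (1/3)P_{Streamly}.
Similarly P_{Streamly} = 122/3 + (1/3)P_{Vidio}.
Solving the two reaction functions simultaneously: (1 − (1/3)(1/3))P_{Vidio} = 211/6 + (1/3)·(122/3), so (8/9)P_{Vidio} = 877/18 and P_{Vidio} = 54.8125.
Then P_{Streamly} = 122/3 + (1/3)·54.8125 = 58.9375.
q_{Vidio} = 199 − 3·54.8125 + 2·58.9375 = 152.4375.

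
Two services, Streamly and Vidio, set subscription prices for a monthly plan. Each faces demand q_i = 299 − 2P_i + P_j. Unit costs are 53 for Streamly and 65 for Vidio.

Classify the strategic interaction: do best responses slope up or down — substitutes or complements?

strategic complements

Streamly's profit: π = (P_{Streamly} − 53)(299 − 2P_{Streamly} + P_{Vidio}).
∂π/∂P_{Streamly} = 405 − 4P_{Streamly} + P_{Vidio} = 0 ⇒ P_{Streamly} = 101.25 + 0.25P_{Vidio}.
The best-response slope dP_{Streamly}/dP_{Vidio} = 0.25 > 0: the reaction function is upward-sloping, so the choices are strategic complements.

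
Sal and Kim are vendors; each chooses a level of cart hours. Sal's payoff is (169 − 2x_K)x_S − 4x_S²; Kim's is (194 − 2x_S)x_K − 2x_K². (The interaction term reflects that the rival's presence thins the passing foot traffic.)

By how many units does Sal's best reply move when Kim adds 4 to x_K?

Expanding Sal's payoff: 169x_S − 2x_Kx_S − 4x_S².
∂π/∂x_S = 169 − 2x_K − 8x_S = 0, so x_S = 21.125 − 0.25x_K.
The reaction-function slope is −0.25, so a 4-unit rise in x_K moves x_S by −0.25 × 4 = −1. Sal's best response falls — the actions are strategic substitutes.

-1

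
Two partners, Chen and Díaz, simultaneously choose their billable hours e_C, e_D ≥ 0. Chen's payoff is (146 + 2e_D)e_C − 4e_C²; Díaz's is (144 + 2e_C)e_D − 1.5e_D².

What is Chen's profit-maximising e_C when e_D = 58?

Expanding Chen's payoff: 146e_C + 2e_De_C − 4e_C².
∂π/∂e_C = 146 + 2e_D − 8e_C = 0, so e_C = 18.25 + 0.25e_D.
At e_D = 58: e_C = 18.25 + 0.25·58 = 32.75.

32.75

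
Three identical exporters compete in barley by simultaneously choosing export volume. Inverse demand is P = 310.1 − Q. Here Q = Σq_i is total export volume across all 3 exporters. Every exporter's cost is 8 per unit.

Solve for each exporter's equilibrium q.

75.525

A representative exporter's profit is π_i = q_i(310.1 − Q) − 8q_i, with Q = q_i + Σ_{j≠i} q_j.
First-order condition: 302.1 − 2q_i − Σ_{j≠i} q_j = 0.
With identical exporters, set every q_j = q: then 302.1 − 2q − 2q = 0, i.e. q = 302.1/4 = 75.525.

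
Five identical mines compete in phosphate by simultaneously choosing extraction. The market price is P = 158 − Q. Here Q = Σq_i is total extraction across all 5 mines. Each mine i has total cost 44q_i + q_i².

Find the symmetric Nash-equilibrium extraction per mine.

A representative mine's profit is π_i = q_i(158 − Q) − 44q_i − q_i², with Q = q_i + Σ_{j≠i} q_j.
First-order condition: 114 − 4q_i − Σ_{j≠i} q_j = 0.
With identical mines, set every q_j = q: then 114 − 4q − 4q = 0, i.e. q = 114/8 = 14.25.

14.25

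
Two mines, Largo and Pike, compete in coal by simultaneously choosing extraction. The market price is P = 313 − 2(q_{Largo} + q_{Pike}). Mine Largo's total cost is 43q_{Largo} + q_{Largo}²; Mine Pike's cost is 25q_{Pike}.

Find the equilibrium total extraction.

Mine Largo's profit: π = q_{Largo}(313 − 2(q_{Largo} + q_{Pike})) − 43q_{Largo} − q_{Largo}².
∂π/∂q_{Largo} = 270 − 6q_{Largo} − 2q_{Pike} = 0, so q_{Largo} = 45 − (1/3)q_{Pike}.
For Pike: ∂π/∂q_{Pike} = 288 − 4q_{Pike} − 2q_{Largo} = 0 ⇒ q_{Pike} = 72 − 0.5q_{Largo}.
Solving the two reaction functions simultaneously: (1 − (−1/3)(−0.5))q_{Largo} = 45 − (1/3)·72, so (5/6)q_{Largo} = 21 and q_{Largo} = 25.2.
Then q_{Pike} = 72 − 0.5·25.2 = 59.4.
Total extraction: 25.2 + 59.4 = 84.6.

84.6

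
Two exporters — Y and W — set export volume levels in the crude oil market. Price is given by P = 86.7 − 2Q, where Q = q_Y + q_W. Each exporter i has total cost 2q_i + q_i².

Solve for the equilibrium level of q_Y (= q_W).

10.5875

Exporter Y's profit: π = q_Y(86.7 − 2(q_Y + q_W)) − 2q_Y − q_Y².
∂π/∂q_Y = 84.7 − 6q_Y − 2q_W = 0, so q_Y = 847/60 − (1/3)q_W.
The game is symmetric, so in equilibrium q_W = q_Y: the reaction function gives (4/3)q_Y = 847/60, hence q_Y = 10.5875.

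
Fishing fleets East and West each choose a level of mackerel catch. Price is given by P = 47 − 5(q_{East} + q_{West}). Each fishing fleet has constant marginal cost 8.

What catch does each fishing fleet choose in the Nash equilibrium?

2.6

Fishing fleet East's profit: π = q_{East}(47 − 5(q_{East} + q_{West})) − 8q_{East}.
∂π/∂q_{East} = 39 − 10q_{East} − 5q_{West} = 0, so q_{East} = 3.9 − 0.5q_{West}.
By symmetry q_{West} = q_{East}; substituting into the reaction function, 1.5q_{East} = 3.9 and q_{East} = 2.6.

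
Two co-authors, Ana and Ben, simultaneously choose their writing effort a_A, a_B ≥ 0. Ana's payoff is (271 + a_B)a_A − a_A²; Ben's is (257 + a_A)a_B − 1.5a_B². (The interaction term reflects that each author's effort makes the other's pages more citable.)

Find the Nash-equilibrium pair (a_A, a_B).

Expanding Ana's payoff: 271a_A + a_Ba_A − a_A².
∂π/∂a_A = 271 + a_B − 2a_A = 0, so a_A = 135.5 + 0.5a_B.
Likewise for Ben: a_B = 257/3 + (1/3)a_A.
Substituting the second reaction function into the first: a_A = 135.5 + 0.5(257/3 + (1/3)a_A), which gives (5/6)a_A = 535/3 ⇒ a_A = 214.
Then a_B = 257/3 + (1/3)·214 = 157.

214, 157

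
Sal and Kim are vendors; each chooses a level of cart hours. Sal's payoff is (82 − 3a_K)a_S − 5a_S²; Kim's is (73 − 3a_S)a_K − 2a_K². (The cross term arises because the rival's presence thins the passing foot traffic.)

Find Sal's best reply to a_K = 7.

6.1

Expanding Sal's payoff: 82a_S − 3a_Ka_S − 5a_S².
∂π/∂a_S = 82 − 3a_K − 10a_S = 0, so a_S = 8.2 − 0.3a_K.
At a_K = 7: a_S = 8.2 − 0.3·7 = 6.1.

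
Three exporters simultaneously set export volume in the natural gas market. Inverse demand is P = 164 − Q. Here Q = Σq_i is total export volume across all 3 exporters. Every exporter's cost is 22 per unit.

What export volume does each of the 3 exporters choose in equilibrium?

35.5

A representative exporter's profit is π_i = q_i(164 − Q) − 22q_i, with Q = q_i + Σ_{j≠i} q_j.
First-order condition: 142 − 2q_i − Σ_{j≠i} q_j = 0.
In a symmetric equilibrium every exporter chooses the same q, so Σ_{j≠i} q_j = 2q. The condition becomes 142 − 4q = 0, giving q = 142/4 = 35.5.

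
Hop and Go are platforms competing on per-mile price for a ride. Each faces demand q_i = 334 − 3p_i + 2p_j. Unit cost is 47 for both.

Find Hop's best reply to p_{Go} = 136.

Hop's profit: π = (p_{Hop} − 47)(334 − 3p_{Hop} + 2p_{Go}).
∂π/∂p_{Hop} = 475 − 6p_{Hop} + 2p_{Go} = 0 ⇒ p_{Hop} = 475/6 + (1/3)p_{Go}.
At p_{Go} = 136: p_{Hop} = 475/6 + (1/3)·136 = 124.5.

124.5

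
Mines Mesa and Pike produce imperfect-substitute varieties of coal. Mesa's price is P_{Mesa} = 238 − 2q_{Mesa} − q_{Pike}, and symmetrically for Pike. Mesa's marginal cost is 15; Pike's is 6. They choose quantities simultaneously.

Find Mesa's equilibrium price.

103

Mine Mesa's profit: π = q_{Mesa}(238 − 2q_{Mesa} − q_{Pike}) − 15q_{Mesa}.
∂π/∂q_{Mesa} = 223 − 4q_{Mesa} − q_{Pike} = 0 ⇒ q_{Mesa} = 55.75 − 0.25q_{Pike}.
Similarly q_{Pike} = 58 − 0.25q_{Mesa}.
Substituting the second reaction function into the first: q_{Mesa} = 55.75 − 0.25(58 − 0.25q_{Mesa}), which gives 0.9375q_{Mesa} = 41.25 ⇒ q_{Mesa} = 44.
Then q_{Pike} = 58 − 0.25·44 = 47.
P_{Mesa} = 238 − 2·44 − 47 = 103.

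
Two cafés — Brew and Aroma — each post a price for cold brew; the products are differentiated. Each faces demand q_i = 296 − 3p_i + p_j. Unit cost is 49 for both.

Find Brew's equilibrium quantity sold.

Brew's profit: π = (p_{Brew} − 49)(296 − 3p_{Brew} + p_{Aroma}).
∂π/∂p_{Brew} = 443 − 6p_{Brew} + p_{Aroma} = 0 ⇒ p_{Brew} = 443/6 + (1/6)p_{Aroma}.
By symmetry p_{Aroma} = p_{Brew}; substituting into the reaction function, (5/6)p_{Brew} = 443/6 and p_{Brew} = 88.6.
q_{Brew} = 296 − 3·88.6 + 88.6 = 118.8.

118.8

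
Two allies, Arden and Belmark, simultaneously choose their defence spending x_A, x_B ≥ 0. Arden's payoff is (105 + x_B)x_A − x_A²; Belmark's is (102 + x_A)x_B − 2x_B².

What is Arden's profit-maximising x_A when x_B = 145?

125

Expanding Arden's payoff: 105x_A + x_Bx_A − x_A².
∂π/∂x_A = 105 + x_B − 2x_A = 0, so x_A = 52.5 + 0.5x_B.
At x_B = 145: x_A = 52.5 + 0.5·145 = 125.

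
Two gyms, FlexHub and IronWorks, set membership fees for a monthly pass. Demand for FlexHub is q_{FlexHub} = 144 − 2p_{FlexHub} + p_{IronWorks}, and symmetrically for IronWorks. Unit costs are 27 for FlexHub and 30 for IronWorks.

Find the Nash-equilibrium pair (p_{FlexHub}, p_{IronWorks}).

FlexHub's profit: π = (p_{FlexHub} − 27)(144 − 2p_{FlexHub} + p_{IronWorks}).
∂π/∂p_{FlexHub} = 198 − 4p_{FlexHub} + p_{IronWorks} = 0 ⇒ p_{FlexHub} = 49.5 + 0.25p_{IronWorks}.
Similarly p_{IronWorks} = 51 + 0.25p_{FlexHub}.
Plugging p_{IronWorks} into FlexHub's best response: p_{FlexHub} = 49.5 + 0.25(51 + 0.25p_{FlexHub}) ⇒ 0.9375p_{FlexHub} = 62.25, so p_{FlexHub} = 66.4.
Then p_{IronWorks} = 51 + 0.25·66.4 = 67.6.

66.4, 67.6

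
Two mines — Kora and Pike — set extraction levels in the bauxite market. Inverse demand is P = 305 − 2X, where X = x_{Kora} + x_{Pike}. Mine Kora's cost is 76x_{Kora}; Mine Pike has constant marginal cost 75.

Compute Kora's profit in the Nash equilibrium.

Mine Kora's profit: π = x_{Kora}(305 − 2(x_{Kora} + x_{Pike})) − 76x_{Kora}.
∂π/∂x_{Kora} = 229 − 4x_{Kora} − 2x_{Pike} = 0, so x_{Kora} = 57.25 − 0.5x_{Pike}.
By the same steps for Pike: x_{Pike} = 57.5 − 0.5x_{Kora}.
Substituting the second reaction function into the first: x_{Kora} = 57.25 − 0.5(57.5 − 0.5x_{Kora}), which gives 0.75x_{Kora} = 28.5 ⇒ x_{Kora} = 38.
Then x_{Pike} = 57.5 − 0.5·38 = 38.5.
Price P = 305 − 2·76.5 = 152.
Kora's profit: (152 − 76)·38 = 2888.

2888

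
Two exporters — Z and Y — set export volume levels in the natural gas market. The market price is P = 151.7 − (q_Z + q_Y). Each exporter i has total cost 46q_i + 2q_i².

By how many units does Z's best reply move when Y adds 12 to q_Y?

Exporter Z's profit: π = q_Z(151.7 − (q_Z + q_Y)) − 46q_Z − 2q_Z².
∂π/∂q_Z = 105.7 − 6q_Z − q_Y = 0, so q_Z = 1057/60 − (1/6)q_Y.
The reaction-function slope is −1/6, so a 12-unit rise in q_Y moves q_Z by −1/6 × 12 = −2. Z's best response falls — the actions are strategic substitutes.

-2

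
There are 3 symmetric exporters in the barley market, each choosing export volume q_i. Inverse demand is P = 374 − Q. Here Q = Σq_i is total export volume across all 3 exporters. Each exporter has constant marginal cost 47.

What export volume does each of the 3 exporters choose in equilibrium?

81.75

A representative exporter's profit is π_i = q_i(374 − Q) − 47q_i, with Q = q_i + Σ_{j≠i} q_j.
First-order condition: 327 − 2q_i − Σ_{j≠i} q_j = 0.
Imposing symmetry (q_j = q for all j) turns Σ_{j≠i} q_j into 2q, so 327 = 4q and q = 81.75.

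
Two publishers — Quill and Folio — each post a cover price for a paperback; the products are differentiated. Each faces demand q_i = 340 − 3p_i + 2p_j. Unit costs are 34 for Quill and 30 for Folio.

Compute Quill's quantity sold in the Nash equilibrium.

Quill's profit: π = (p_{Quill} − 34)(340 − 3p_{Quill} + 2p_{Folio}).
∂π/∂p_{Quill} = 442 − 6p_{Quill} + 2p_{Folio} = 0 ⇒ p_{Quill} = 221/3 + (1/3)p_{Folio}.
Similarly p_{Folio} = 215/3 + (1/3)p_{Quill}.
Solving the two reaction functions simultaneously: (1 − (1/3)(1/3))p_{Quill} = 221/3 + (1/3)·(215/3), so (8/9)p_{Quill} = 878/9 and p_{Quill} = 109.75.
Then p_{Folio} = 215/3 + (1/3)·109.75 = 108.25.
q_{Quill} = 340 − 3·109.75 + 2·108.25 = 227.25.

227.25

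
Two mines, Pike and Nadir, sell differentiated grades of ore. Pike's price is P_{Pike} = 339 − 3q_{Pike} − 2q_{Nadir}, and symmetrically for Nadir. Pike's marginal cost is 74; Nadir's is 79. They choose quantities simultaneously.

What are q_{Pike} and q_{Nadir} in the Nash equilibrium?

33.4375, 32.1875

Mine Pike's profit: π = q_{Pike}(339 − 3q_{Pike} − 2q_{Nadir}) − 74q_{Pike}.
∂π/∂q_{Pike} = 265 − 6q_{Pike} − 2q_{Nadir} = 0 ⇒ q_{Pike} = 265/6 − (1/3)q_{Nadir}.
Similarly q_{Nadir} = 130/3 − (1/3)q_{Pike}.
Substituting the second reaction function into the first: q_{Pike} = 265/6 − (1/3)(130/3 − (1/3)q_{Pike}), which gives (8/9)q_{Pike} = 535/18 ⇒ q_{Pike} = 33.4375.
Then q_{Nadir} = 130/3 − (1/3)·33.4375 = 32.1875.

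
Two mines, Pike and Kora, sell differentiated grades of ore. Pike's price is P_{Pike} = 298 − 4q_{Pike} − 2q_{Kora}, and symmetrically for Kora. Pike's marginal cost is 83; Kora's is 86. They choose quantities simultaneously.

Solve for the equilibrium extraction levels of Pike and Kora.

21.6, 21.1

Mine Pike's profit: π = q_{Pike}(298 − 4q_{Pike} − 2q_{Kora}) − 83q_{Pike}.
∂π/∂q_{Pike} = 215 − 8q_{Pike} − 2q_{Kora} = 0 ⇒ q_{Pike} = 26.875 − 0.25q_{Kora}.
Similarly q_{Kora} = 26.5 − 0.25q_{Pike}.
Solving the two reaction functions simultaneously: (1 − (−0.25)(−0.25))q_{Pike} = 26.875 − 0.25·26.5, so 0.9375q_{Pike} = 20.25 and q_{Pike} = 21.6.
Then q_{Kora} = 26.5 − 0.25·21.6 = 21.1.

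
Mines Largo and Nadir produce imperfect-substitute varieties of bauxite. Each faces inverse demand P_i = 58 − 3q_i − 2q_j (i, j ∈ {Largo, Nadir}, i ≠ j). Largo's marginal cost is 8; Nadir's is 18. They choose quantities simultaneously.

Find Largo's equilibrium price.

Mine Largo's profit: π = q_{Largo}(58 − 3q_{Largo} − 2q_{Nadir}) − 8q_{Largo}.
∂π/∂q_{Largo} = 50 − 6q_{Largo} − 2q_{Nadir} = 0 ⇒ q_{Largo} = 25/3 − (1/3)q_{Nadir}.
Similarly q_{Nadir} = 20/3 − (1/3)q_{Largo}.
Solving the two reaction functions simultaneously: (1 − (−1/3)(−1/3))q_{Largo} = 25/3 − (1/3)·(20/3), so (8/9)q_{Largo} = 55/9 and q_{Largo} = 6.875.
Then q_{Nadir} = 20/3 − (1/3)·6.875 = 4.375.
P_{Largo} = 58 − 3·6.875 − 2·4.375 = 28.625.

28.625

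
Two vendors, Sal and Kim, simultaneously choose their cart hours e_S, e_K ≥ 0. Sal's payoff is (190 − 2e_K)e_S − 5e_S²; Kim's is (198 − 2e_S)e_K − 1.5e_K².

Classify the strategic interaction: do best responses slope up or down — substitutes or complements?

strategic substitutes

Expanding Sal's payoff: 190e_S − 2e_Ke_S − 5e_S².
∂π/∂e_S = 190 − 2e_K − 10e_S = 0, so e_S = 19 − 0.2e_K.
The best-response slope de_S/de_K = −0.2 < 0: the reaction function is downward-sloping, so the choices are strategic substitutes.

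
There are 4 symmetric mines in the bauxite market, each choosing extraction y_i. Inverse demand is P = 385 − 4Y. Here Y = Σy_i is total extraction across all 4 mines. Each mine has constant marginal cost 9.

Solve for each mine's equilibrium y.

A representative mine's profit is π_i = y_i(385 − 4Y) − 9y_i, with Y = y_i + Σ_{j≠i} y_j.
First-order condition: 376 − 8y_i − 4Σ_{j≠i} y_j = 0.
Imposing symmetry (y_j = y for all j) turns Σ_{j≠i} y_j into 3y, so 376 = 20y and y = 18.8.

18.8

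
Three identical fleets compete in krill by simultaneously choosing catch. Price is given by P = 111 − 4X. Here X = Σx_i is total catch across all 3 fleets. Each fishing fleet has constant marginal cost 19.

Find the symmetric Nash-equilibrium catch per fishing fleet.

A representative fishing fleet's profit is π_i = x_i(111 − 4X) − 19x_i, with X = x_i + Σ_{j≠i} x_j.
First-order condition: 92 − 8x_i − 4Σ_{j≠i} x_j = 0.
Imposing symmetry (x_j = x for all j) turns Σ_{j≠i} x_j into 2x, so 92 = 16x and x = 5.75.

5.75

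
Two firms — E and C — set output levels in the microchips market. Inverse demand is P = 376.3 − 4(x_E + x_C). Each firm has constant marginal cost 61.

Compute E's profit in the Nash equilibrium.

2761.5025

Firm E's profit: π = x_E(376.3 − 4(x_E + x_C)) − 61x_E.
∂π/∂x_E = 315.3 − 8x_E − 4x_C = 0, so x_E = 39.4125 − 0.5x_C.
By symmetry x_C = x_E; substituting into the reaction function, 1.5x_E = 39.4125 and x_E = 26.275.
Price P = 376.3 − 4·52.55 = 166.1.
E's profit: (166.1 − 61)·26.275 = 2761.5025.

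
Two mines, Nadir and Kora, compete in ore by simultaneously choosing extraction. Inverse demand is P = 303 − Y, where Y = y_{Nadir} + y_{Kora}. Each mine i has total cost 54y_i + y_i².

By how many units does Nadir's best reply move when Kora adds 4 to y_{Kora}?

-1

Mine Nadir's profit: π = y_{Nadir}(303 − (y_{Nadir} + y_{Kora})) − 54y_{Nadir} − y_{Nadir}².
∂π/∂y_{Nadir} = 249 − 4y_{Nadir} − y_{Kora} = 0, so y_{Nadir} = 62.25 − 0.25y_{Kora}.
The reaction-function slope is −0.25, so a 4-unit rise in y_{Kora} moves y_{Nadir} by −0.25 × 4 = −1. Nadir's best response falls — the actions are strategic substitutes.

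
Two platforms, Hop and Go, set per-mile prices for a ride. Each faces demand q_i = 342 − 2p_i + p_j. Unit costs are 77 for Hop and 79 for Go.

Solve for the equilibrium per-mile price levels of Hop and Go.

Hop's profit: π = (p_{Hop} − 77)(342 − 2p_{Hop} + p_{Go}).
∂π/∂p_{Hop} = 496 − 4p_{Hop} + p_{Go} = 0 ⇒ p_{Hop} = 124 + 0.25p_{Go}.
Similarly p_{Go} = 125 + 0.25p_{Hop}.
Substituting the second reaction function into the first: p_{Hop} = 124 + 0.25(125 + 0.25p_{Hop}), which gives 0.9375p_{Hop} = 155.25 ⇒ p_{Hop} = 165.6.
Then p_{Go} = 125 + 0.25·165.6 = 166.4.

165.6, 166.4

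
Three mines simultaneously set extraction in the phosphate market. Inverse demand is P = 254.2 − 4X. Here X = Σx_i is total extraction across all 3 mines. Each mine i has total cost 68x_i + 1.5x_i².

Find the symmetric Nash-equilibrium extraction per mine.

A representative mine's profit is π_i = x_i(254.2 − 4X) − 68x_i − 1.5x_i², with X = x_i + Σ_{j≠i} x_j.
First-order condition: 186.2 − 11x_i − 4Σ_{j≠i} x_j = 0.
With identical mines, set every x_j = x: then 186.2 − 11x − 8x = 0, i.e. x = 186.2/19 = 9.8.

9.8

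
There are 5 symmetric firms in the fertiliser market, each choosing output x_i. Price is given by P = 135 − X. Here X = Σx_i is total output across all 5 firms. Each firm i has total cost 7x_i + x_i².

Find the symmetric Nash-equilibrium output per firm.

16

A representative firm's profit is π_i = x_i(135 − X) − 7x_i − x_i², with X = x_i + Σ_{j≠i} x_j.
First-order condition: 128 − 4x_i − Σ_{j≠i} x_j = 0.
With identical firms, set every x_j = x: then 128 − 4x − 4x = 0, i.e. x = 128/8 = 16.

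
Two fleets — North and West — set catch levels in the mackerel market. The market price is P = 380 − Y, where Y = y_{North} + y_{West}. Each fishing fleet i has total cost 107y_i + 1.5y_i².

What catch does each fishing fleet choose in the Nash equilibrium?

Fishing fleet North's profit: π = y_{North}(380 − (y_{North} + y_{West})) − 107y_{North} − 1.5y_{North}².
∂π/∂y_{North} = 273 − 5y_{North} − y_{West} = 0, so y_{North} = 54.6 − 0.2y_{West}.
By symmetry y_{West} = y_{North}; substituting into the reaction function, 1.2y_{North} = 54.6 and y_{North} = 45.5.

45.5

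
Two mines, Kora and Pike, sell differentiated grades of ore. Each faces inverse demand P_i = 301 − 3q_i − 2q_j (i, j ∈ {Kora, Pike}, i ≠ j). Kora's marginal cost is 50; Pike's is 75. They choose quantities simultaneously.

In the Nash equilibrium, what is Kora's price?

Mine Kora's profit: π = q_{Kora}(301 − 3q_{Kora} − 2q_{Pike}) − 50q_{Kora}.
∂π/∂q_{Kora} = 251 − 6q_{Kora} − 2q_{Pike} = 0 ⇒ q_{Kora} = 251/6 − (1/3)q_{Pike}.
Similarly q_{Pike} = 113/3 − (1/3)q_{Kora}.
Substituting the second reaction function into the first: q_{Kora} = 251/6 − (1/3)(113/3 − (1/3)q_{Kora}), which gives (8/9)q_{Kora} = 527/18 ⇒ q_{Kora} = 32.9375.
Then q_{Pike} = 113/3 − (1/3)·32.9375 = 26.6875.
P_{Kora} = 301 − 3·32.9375 − 2·26.6875 = 148.8125.

148.8125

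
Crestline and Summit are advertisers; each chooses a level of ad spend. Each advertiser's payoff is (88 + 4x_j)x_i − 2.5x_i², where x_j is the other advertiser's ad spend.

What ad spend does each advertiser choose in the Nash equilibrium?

88

Crestline's payoff is (88 + 4x_S)x_C − 2.5x_C².
∂π/∂x_C = 88 + 4x_S − 5x_C = 0, so x_C = 17.6 + 0.8x_S.
Setting x_C = x_S in the reaction function: x_C = 17.6 + 0.8x_C, so x_C = 17.6 / 0.2 = 88.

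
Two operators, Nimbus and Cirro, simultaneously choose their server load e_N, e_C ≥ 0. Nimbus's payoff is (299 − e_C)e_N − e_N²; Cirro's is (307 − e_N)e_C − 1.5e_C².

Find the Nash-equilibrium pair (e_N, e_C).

Expanding Nimbus's payoff: 299e_N − e_Ce_N − e_N².
∂π/∂e_N = 299 − e_C − 2e_N = 0, so e_N = 149.5 − 0.5e_C.
Likewise for Cirro: e_C = 307/3 − (1/3)e_N.
Substituting the second reaction function into the first: e_N = 149.5 − 0.5(307/3 − (1/3)e_N), which gives (5/6)e_N = 295/3 ⇒ e_N = 118.
Then e_C = 307/3 − (1/3)·118 = 63.

118, 63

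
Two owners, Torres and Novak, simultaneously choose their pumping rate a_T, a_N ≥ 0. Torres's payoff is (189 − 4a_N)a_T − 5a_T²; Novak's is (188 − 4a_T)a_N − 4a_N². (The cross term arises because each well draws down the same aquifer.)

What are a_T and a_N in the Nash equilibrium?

Expanding Torres's payoff: 189a_T − 4a_Na_T − 5a_T².
∂π/∂a_T = 189 − 4a_N − 10a_T = 0, so a_T = 18.9 − 0.4a_N.
Likewise for Novak: a_N = 23.5 − 0.5a_T.
Plugging a_N into Torres's best response: a_T = 18.9 − 0.4(23.5 − 0.5a_T) ⇒ 0.8a_T = 9.5, so a_T = 11.875.
Then a_N = 23.5 − 0.5·11.875 = 17.5625.

11.875, 17.5625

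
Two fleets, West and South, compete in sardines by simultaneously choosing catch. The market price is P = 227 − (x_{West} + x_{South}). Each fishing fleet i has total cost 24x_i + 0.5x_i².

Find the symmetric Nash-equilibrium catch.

Fishing fleet West's profit: π = x_{West}(227 − (x_{West} + x_{South})) − 24x_{West} − 0.5x_{West}².
∂π/∂x_{West} = 203 − 3x_{West} − x_{South} = 0, so x_{West} = 203/3 − (1/3)x_{South}.
The game is symmetric, so in equilibrium x_{South} = x_{West}: the reaction function gives (4/3)x_{West} = 203/3, hence x_{West} = 50.75.

50.75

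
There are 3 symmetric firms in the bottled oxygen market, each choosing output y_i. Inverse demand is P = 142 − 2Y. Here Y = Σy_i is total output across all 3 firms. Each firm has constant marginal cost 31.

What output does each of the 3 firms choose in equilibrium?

13.875

A representative firm's profit is π_i = y_i(142 − 2Y) − 31y_i, with Y = y_i + Σ_{j≠i} y_j.
First-order condition: 111 − 4y_i − 2Σ_{j≠i} y_j = 0.
Imposing symmetry (y_j = y for all j) turns Σ_{j≠i} y_j into 2y, so 111 = 8y and y = 13.875.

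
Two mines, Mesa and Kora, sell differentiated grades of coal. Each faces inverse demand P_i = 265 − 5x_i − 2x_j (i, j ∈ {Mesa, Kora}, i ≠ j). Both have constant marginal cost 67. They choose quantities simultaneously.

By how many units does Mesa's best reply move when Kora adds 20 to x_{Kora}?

-4

Mine Mesa's profit: π = x_{Mesa}(265 − 5x_{Mesa} − 2x_{Kora}) − 67x_{Mesa}.
∂π/∂x_{Mesa} = 198 − 10x_{Mesa} − 2x_{Kora} = 0 ⇒ x_{Mesa} = 19.8 − 0.2x_{Kora}.
The reaction-function slope is −0.2, so a 20-unit rise in x_{Kora} moves x_{Mesa} by −0.2 × 20 = −4. Mesa's best response falls — the actions are strategic substitutes.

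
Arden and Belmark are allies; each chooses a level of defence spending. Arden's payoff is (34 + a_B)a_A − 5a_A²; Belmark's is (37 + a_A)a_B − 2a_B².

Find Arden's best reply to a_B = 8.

4.2

Expanding Arden's payoff: 34a_A + a_Ba_A − 5a_A².
∂π/∂a_A = 34 + a_B − 10a_A = 0, so a_A = 3.4 + 0.1a_B.
At a_B = 8: a_A = 3.4 + 0.1·8 = 4.2.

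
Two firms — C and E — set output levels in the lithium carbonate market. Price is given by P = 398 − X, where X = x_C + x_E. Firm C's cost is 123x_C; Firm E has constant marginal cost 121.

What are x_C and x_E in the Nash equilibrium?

91, 93

Firm C's profit: π = x_C(398 − (x_C + x_E)) − 123x_C.
∂π/∂x_C = 275 − 2x_C − x_E = 0, so x_C = 137.5 − 0.5x_E.
By the same steps for E: x_E = 138.5 − 0.5x_C.
Plugging x_E into C's best response: x_C = 137.5 − 0.5(138.5 − 0.5x_C) ⇒ 0.75x_C = 68.25, so x_C = 91.
Then x_E = 138.5 − 0.5·91 = 93.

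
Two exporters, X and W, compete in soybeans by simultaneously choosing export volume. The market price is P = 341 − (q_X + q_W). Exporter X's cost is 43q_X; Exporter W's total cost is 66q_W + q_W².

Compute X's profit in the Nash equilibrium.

Exporter X's profit: π = q_X(341 − (q_X + q_W)) − 43q_X.
∂π/∂q_X = 298 − 2q_X − q_W = 0, so q_X = 149 − 0.5q_W.
For W: ∂π/∂q_W = 275 − 4q_W − q_X = 0 ⇒ q_W = 68.75 − 0.25q_X.
Substituting the second reaction function into the first: q_X = 149 − 0.5(68.75 − 0.25q_X), which gives 0.875q_X = 114.625 ⇒ q_X = 131.
Then q_W = 68.75 − 0.25·131 = 36.
Price P = 341 − 167 = 174.
X's profit: (174 − 43)·131 = 17161.

17161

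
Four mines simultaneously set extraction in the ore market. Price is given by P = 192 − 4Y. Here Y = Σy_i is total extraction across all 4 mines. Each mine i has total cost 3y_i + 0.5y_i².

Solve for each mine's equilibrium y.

9

A representative mine's profit is π_i = y_i(192 − 4Y) − 3y_i − 0.5y_i², with Y = y_i + Σ_{j≠i} y_j.
First-order condition: 189 − 9y_i − 4Σ_{j≠i} y_j = 0.
In a symmetric equilibrium every mine chooses the same y, so Σ_{j≠i} y_j = 3y. The condition becomes 189 − 21y = 0, giving y = 189/21 = 9.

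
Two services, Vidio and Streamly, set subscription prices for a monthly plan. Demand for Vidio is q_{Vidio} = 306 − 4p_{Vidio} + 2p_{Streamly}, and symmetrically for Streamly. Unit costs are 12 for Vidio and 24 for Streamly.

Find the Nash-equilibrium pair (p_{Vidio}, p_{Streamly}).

Vidio's profit: π = (p_{Vidio} − 12)(306 − 4p_{Vidio} + 2p_{Streamly}).
∂π/∂p_{Vidio} = 354 − 8p_{Vidio} + 2p_{Streamly} = 0 ⇒ p_{Vidio} = 44.25 + 0.25p_{Streamly}.
Similarly p_{Streamly} = 50.25 + 0.25p_{Vidio}.
Solving the two reaction functions simultaneously: (1 − (0.25)(0.25))p_{Vidio} = 44.25 + 0.25·50.25, so 0.9375p_{Vidio} = 56.8125 and p_{Vidio} = 60.6.
Then p_{Streamly} = 50.25 + 0.25·60.6 = 65.4.

60.6, 65.4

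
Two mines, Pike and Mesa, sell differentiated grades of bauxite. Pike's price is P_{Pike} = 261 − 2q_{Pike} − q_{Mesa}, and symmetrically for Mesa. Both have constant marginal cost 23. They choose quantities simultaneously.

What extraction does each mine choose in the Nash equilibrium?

Mine Pike's profit: π = q_{Pike}(261 − 2q_{Pike} − q_{Mesa}) − 23q_{Pike}.
∂π/∂q_{Pike} = 238 − 4q_{Pike} − q_{Mesa} = 0 ⇒ q_{Pike} = 59.5 − 0.25q_{Mesa}.
By symmetry q_{Mesa} = q_{Pike}; substituting into the reaction function, 1.25q_{Pike} = 59.5 and q_{Pike} = 47.6.

47.6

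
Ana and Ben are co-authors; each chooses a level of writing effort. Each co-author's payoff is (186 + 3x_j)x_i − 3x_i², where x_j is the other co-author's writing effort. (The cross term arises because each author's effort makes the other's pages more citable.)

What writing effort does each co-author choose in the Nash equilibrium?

62

Ana's payoff is (186 + 3x_B)x_A − 3x_A².
∂π/∂x_A = 186 + 3x_B − 6x_A = 0, so x_A = 31 + 0.5x_B.
Setting x_A = x_B in the reaction function: x_A = 31 + 0.5x_A, so x_A = 31 / 0.5 = 62.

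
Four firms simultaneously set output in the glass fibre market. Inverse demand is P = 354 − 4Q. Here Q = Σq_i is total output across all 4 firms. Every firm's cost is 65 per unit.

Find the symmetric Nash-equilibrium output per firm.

14.45

A representative firm's profit is π_i = q_i(354 − 4Q) − 65q_i, with Q = q_i + Σ_{j≠i} q_j.
First-order condition: 289 − 8q_i − 4Σ_{j≠i} q_j = 0.
With identical firms, set every q_j = q: then 289 − 8q − 12q = 0, i.e. q = 289/20 = 14.45.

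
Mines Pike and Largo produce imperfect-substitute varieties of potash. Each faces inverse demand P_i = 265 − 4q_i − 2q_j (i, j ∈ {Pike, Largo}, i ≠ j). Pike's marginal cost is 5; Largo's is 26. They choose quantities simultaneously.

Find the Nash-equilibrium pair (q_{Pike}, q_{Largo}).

Mine Pike's profit: π = q_{Pike}(265 − 4q_{Pike} − 2q_{Largo}) − 5q_{Pike}.
∂π/∂q_{Pike} = 260 − 8q_{Pike} − 2q_{Largo} = 0 ⇒ q_{Pike} = 32.5 − 0.25q_{Largo}.
Similarly q_{Largo} = 29.875 − 0.25q_{Pike}.
Substituting the second reaction function into the first: q_{Pike} = 32.5 − 0.25(29.875 − 0.25q_{Pike}), which gives 0.9375q_{Pike} = 801/32 ⇒ q_{Pike} = 26.7.
Then q_{Largo} = 29.875 − 0.25·26.7 = 23.2.

26.7, 23.2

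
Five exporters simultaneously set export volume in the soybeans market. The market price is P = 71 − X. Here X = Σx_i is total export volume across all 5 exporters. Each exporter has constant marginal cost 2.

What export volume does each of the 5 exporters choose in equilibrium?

A representative exporter's profit is π_i = x_i(71 − X) − 2x_i, with X = x_i + Σ_{j≠i} x_j.
First-order condition: 69 − 2x_i − Σ_{j≠i} x_j = 0.
Imposing symmetry (x_j = x for all j) turns Σ_{j≠i} x_j into 4x, so 69 = 6x and x = 11.5.

11.5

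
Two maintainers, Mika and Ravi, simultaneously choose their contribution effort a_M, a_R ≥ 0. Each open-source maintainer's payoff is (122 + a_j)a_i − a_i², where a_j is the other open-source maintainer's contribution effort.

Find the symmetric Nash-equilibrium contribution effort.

122

Mika's payoff is (122 + a_R)a_M − a_M².
∂π/∂a_M = 122 + a_R − 2a_M = 0, so a_M = 61 + 0.5a_R.
By symmetry a_R = a_M; substituting into the reaction function, 0.5a_M = 61 and a_M = 122.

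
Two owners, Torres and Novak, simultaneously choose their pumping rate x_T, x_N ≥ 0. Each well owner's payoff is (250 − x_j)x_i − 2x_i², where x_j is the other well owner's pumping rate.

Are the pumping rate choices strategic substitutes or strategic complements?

Torres's payoff is (250 − x_N)x_T − 2x_T².
∂π/∂x_T = 250 − x_N − 4x_T = 0, so x_T = 62.5 − 0.25x_N.
The best-response slope dx_T/dx_N = −0.25 < 0: the reaction function is downward-sloping, so the choices are strategic substitutes.

strategic substitutes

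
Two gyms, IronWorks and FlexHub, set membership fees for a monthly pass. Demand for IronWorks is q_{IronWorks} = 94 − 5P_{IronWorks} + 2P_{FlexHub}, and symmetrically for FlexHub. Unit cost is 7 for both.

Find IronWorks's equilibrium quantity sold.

IronWorks's profit: π = (P_{IronWorks} − 7)(94 − 5P_{IronWorks} + 2P_{FlexHub}).
∂π/∂P_{IronWorks} = 129 − 10P_{IronWorks} + 2P_{FlexHub} = 0 ⇒ P_{IronWorks} = 12.9 + 0.2P_{FlexHub}.
By symmetry P_{FlexHub} = P_{IronWorks}; substituting into the reaction function, 0.8P_{IronWorks} = 12.9 and P_{IronWorks} = 16.125.
q_{IronWorks} = 94 − 5·16.125 + 2·16.125 = 45.625.

45.625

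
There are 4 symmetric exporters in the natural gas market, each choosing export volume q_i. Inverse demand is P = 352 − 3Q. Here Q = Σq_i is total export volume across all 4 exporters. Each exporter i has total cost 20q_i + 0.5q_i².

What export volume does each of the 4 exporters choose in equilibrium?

20.75

A representative exporter's profit is π_i = q_i(352 − 3Q) − 20q_i − 0.5q_i², with Q = q_i + Σ_{j≠i} q_j.
First-order condition: 332 − 7q_i − 3Σ_{j≠i} q_j = 0.
Imposing symmetry (q_j = q for all j) turns Σ_{j≠i} q_j into 3q, so 332 = 16q and q = 20.75.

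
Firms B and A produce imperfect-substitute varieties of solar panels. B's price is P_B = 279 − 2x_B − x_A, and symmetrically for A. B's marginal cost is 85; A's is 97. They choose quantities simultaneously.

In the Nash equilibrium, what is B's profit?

Firm B's profit: π = x_B(279 − 2x_B − x_A) − 85x_B.
∂π/∂x_B = 194 − 4x_B − x_A = 0 ⇒ x_B = 48.5 − 0.25x_A.
Similarly x_A = 45.5 − 0.25x_B.
Substituting the second reaction function into the first: x_B = 48.5 − 0.25(45.5 − 0.25x_B), which gives 0.9375x_B = 37.125 ⇒ x_B = 39.6.
Then x_A = 45.5 − 0.25·39.6 = 35.6.
P_B = 279 − 2·39.6 − 35.6 = 164.2.
Profit = (164.2 − 85)·39.6 = 3136.32.

3136.32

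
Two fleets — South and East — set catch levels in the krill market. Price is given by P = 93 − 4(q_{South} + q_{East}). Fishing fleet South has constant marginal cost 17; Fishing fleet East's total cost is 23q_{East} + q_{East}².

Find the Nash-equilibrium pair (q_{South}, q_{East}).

Fishing fleet South's profit: π = q_{South}(93 − 4(q_{South} + q_{East})) − 17q_{South}.
∂π/∂q_{South} = 76 − 8q_{South} − 4q_{East} = 0, so q_{South} = 9.5 − 0.5q_{East}.
For East: ∂π/∂q_{East} = 70 − 10q_{East} − 4q_{South} = 0 ⇒ q_{East} = 7 − 0.4q_{South}.
Plugging q_{East} into South's best response: q_{South} = 9.5 − 0.5(7 − 0.4q_{South}) ⇒ 0.8q_{South} = 6, so q_{South} = 7.5.
Then q_{East} = 7 − 0.4·7.5 = 4.

7.5, 4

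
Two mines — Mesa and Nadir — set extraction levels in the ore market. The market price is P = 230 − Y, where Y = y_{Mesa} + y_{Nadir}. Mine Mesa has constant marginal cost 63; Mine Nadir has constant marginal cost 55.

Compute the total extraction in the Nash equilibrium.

Mine Mesa's profit: π = y_{Mesa}(230 − (y_{Mesa} + y_{Nadir})) − 63y_{Mesa}.
∂π/∂y_{Mesa} = 167 − 2y_{Mesa} − y_{Nadir} = 0, so y_{Mesa} = 83.5 − 0.5y_{Nadir}.
By the same steps for Nadir: y_{Nadir} = 87.5 − 0.5y_{Mesa}.
Plugging y_{Nadir} into Mesa's best response: y_{Mesa} = 83.5 − 0.5(87.5 − 0.5y_{Mesa}) ⇒ 0.75y_{Mesa} = 39.75, so y_{Mesa} = 53.
Then y_{Nadir} = 87.5 − 0.5·53 = 61.
Total extraction: 53 + 61 = 114.

114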